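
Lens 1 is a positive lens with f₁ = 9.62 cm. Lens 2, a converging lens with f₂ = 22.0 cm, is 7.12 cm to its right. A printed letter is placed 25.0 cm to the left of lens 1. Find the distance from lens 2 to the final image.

Lens 1: 1/d_i1 = 1/f₁ − 1/d_o1 = 1/(9.62) − 1/(25.0) = 0.06395, so d_i1 = 15.64 cm.
The intermediate image is 15.64 cm to the right of lens 1, which lies 8.520 cm to the right of lens 2 — a virtual object — so d_o2 = −8.520 cm.
Lens 2: 1/d_i2 = 1/f₂ − 1/d_o2 = 1/(22.0) − 1/(-8.520) = 0.1628, so d_i2 = 6.14 cm.
The final image is real, 6.14 cm to the right of lens 2 (overall magnification ≈ -0.45).

6.14 cm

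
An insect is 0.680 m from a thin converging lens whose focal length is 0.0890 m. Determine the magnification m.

m = -0.151

1/d_i = 1/f − 1/d_o = 1/(0.08900) − 1/(0.680) = 9.765, so d_i = 0.1024 m.
m = −d_i/d_o = −(0.1024)/(0.680) = -0.151.
The image is real, inverted and reduced, on the far side of the lens.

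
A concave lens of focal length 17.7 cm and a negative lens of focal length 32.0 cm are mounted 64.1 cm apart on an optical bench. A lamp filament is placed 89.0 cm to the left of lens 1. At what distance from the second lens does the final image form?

Lens 1 is diverging, so f₁ = −17.7 cm.
Lens 1: 1/d_i1 = 1/f₁ − 1/d_o1 = 1/(-17.7) − 1/(89.0) = -0.06773, so d_i1 = -14.76 cm.
The intermediate image is 14.76 cm to the left of lens 1 (virtual), which is 64.1 − (-14.76) = 78.86 cm to the left of lens 2, so d_o2 = +78.86 cm.
Lens 2 is diverging, so f₂ = −32.0 cm.
Lens 2: 1/d_i2 = 1/f₂ − 1/d_o2 = 1/(-32.0) − 1/(78.86) = -0.04393, so d_i2 = -22.8 cm.
The final image is virtual, 22.8 cm to the left of lens 2 (overall magnification ≈ 0.048).

22.8 cm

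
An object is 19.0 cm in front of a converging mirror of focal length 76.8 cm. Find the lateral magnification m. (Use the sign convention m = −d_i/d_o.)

m = +1.33

1/d_i = 1/f − 1/d_o = 1/(76.80) − 1/(19.0) = -0.03961, so d_i = -25.25 cm.
m = −d_i/d_o = −(-25.25)/(19.0) = +1.33.
The image is virtual, upright and enlarged, behind the mirror.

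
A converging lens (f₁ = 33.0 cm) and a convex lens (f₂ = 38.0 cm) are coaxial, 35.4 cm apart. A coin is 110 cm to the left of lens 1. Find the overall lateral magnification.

m = -0.327

Lens 1: 1/d_i1 = 1/(33.0) − 1/(110) = 0.02121, so d_i1 = 47.14 cm; m₁ = −d_i1/d_o1 = -0.4285.
d_o2 = 35.4 − (47.14) = -11.74 cm (virtual object).
Lens 2: 1/d_i2 = 1/(38.0) − 1/(-11.74) = 0.1115, so d_i2 = 8.969 cm; m₂ = −d_i2/d_o2 = +0.7640.
m = m₁·m₂ = (-0.4285)(+0.7640) = -0.327.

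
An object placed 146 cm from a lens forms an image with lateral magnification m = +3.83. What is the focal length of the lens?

f = 198 cm (converging)

m = −d_i/d_o ⇒ d_i = −m·d_o = −(+3.83)·(146) = -559.2 cm.
1/f = 1/d_o + 1/d_i = 1/(146) + 1/(-559.2) = 0.005061, so f = 198 cm.
Since f is positive, the lens is converging.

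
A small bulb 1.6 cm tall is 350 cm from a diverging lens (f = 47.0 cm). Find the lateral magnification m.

m = +0.118

For a diverging lens, f = -47.0 cm.
1/d_i = 1/f − 1/d_o = 1/(-47.00) − 1/(350) = -0.02413, so d_i = -41.44 cm.
m = −d_i/d_o = −(-41.44)/(350) = +0.118.
The image is virtual, upright and reduced, on the same side as the object.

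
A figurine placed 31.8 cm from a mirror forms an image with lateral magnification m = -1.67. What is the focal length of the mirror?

f = 19.9 cm (concave)

m = −d_i/d_o ⇒ d_i = −m·d_o = −(-1.67)·(31.8) = 53.11 cm.
1/f = 1/d_o + 1/d_i = 1/(31.8) + 1/(53.11) = 0.05028, so f = 19.9 cm.
Since f is positive, the mirror is concave.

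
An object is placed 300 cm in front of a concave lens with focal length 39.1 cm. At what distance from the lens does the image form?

For a concave lens, f = -39.1 cm.
Lens equation: 1/v = 1/f − 1/u = 1/(-39.10) − 1/(300) = -0.02558 − 0.003333 = -0.02891, so v = -34.6 cm.
The image is virtual, upright and reduced, on the same side as the object.

34.6 cm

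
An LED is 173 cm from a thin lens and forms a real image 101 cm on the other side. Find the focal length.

f = 63.8 cm (converging)

Real image ⇒ d_i = +101 cm.
1/f = 1/d_o + 1/d_i = 1/(173) + 1/(101) = 0.01568, so f = 63.8 cm.
Since f is positive, the thin lens is converging.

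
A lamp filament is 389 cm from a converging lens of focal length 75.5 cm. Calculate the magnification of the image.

m = -0.241

1/d_i = 1/f − 1/d_o = 1/(75.50) − 1/(389) = 0.01067, so d_i = 93.68 cm.
m = −d_i/d_o = −(93.68)/(389) = -0.241.
The image is real, inverted and reduced, on the far side of the lens.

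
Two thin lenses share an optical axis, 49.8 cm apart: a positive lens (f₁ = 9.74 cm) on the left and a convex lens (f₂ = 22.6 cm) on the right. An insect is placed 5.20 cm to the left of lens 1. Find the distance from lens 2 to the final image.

Lens 1: 1/d_i1 = 1/f₁ − 1/d_o1 = 1/(9.74) − 1/(5.20) = -0.08964, so d_i1 = -11.16 cm.
The intermediate image is 11.16 cm to the left of lens 1 (virtual), which is 49.8 − (-11.16) = 60.96 cm to the left of lens 2, so d_o2 = +60.96 cm.
Lens 2: 1/d_i2 = 1/f₂ − 1/d_o2 = 1/(22.6) − 1/(60.96) = 0.02784, so d_i2 = 35.9 cm.
The final image is real, 35.9 cm to the right of lens 2 (overall magnification ≈ -1.3).

35.9 cm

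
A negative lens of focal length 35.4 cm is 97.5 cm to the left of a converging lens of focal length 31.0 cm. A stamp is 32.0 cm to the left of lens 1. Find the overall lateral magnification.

m = -0.195

f₁ = −35.4 cm (diverging).
Lens 1: 1/d_i1 = 1/(-35.4) − 1/(32.0) = -0.05950, so d_i1 = -16.81 cm; m₁ = −d_i1/d_o1 = +0.5253.
d_o2 = 97.5 − (-16.81) = 114.3 cm.
Lens 2: 1/d_i2 = 1/(31.0) − 1/(114.3) = 0.02351, so d_i2 = 42.54 cm; m₂ = −d_i2/d_o2 = -0.3721.
m = m₁·m₂ = (+0.5253)(-0.3721) = -0.195.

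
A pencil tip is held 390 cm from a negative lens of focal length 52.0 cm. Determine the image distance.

45.9 cm

For a negative lens, f = -52.0 cm.
Lens equation: 1/v = 1/f − 1/u = 1/(-52.00) − 1/(390) = -0.01923 − 0.002564 = -0.02179, so v = -45.9 cm.
The image is virtual, upright and reduced, on the same side as the object.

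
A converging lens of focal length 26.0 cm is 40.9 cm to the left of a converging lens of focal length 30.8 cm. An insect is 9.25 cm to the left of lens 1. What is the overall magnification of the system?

Lens 1: 1/d_i1 = 1/(26.0) − 1/(9.25) = -0.06965, so d_i1 = -14.36 cm; m₁ = −d_i1/d_o1 = +1.552.
d_o2 = 40.9 − (-14.36) = 55.26 cm.
Lens 2: 1/d_i2 = 1/(30.8) − 1/(55.26) = 0.01437, so d_i2 = 69.58 cm; m₂ = −d_i2/d_o2 = -1.259.
m = m₁·m₂ = (+1.552)(-1.259) = -1.95.

m = -1.95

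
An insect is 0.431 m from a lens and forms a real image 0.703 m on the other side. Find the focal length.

f = 0.267 m (converging)

Real image ⇒ d_i = +0.703 m.
1/f = 1/d_o + 1/d_i = 1/(0.431) + 1/(0.703) = 3.743, so f = 0.267 m.
Since f is positive, the lens is converging.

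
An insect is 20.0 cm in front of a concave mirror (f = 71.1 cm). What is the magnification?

m = +1.39

1/d_i = 1/f − 1/d_o = 1/(71.10) − 1/(20.0) = -0.03594, so d_i = -27.83 cm.
m = −d_i/d_o = −(-27.83)/(20.0) = +1.39.
The image is virtual, upright and enlarged, behind the mirror.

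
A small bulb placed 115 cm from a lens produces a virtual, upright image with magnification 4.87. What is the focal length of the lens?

m = −d_i/d_o ⇒ d_i = −m·d_o = −(+4.87)·(115) = -560.1 cm.
1/f = 1/d_o + 1/d_i = 1/(115) + 1/(-560.1) = 0.006910, so f = 145 cm.
Since f is positive, the lens is converging.

f = 145 cm (converging)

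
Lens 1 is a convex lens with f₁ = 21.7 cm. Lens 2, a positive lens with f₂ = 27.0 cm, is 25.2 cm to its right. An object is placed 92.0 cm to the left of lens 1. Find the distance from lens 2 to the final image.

2.86 cm

Lens 1: 1/d_i1 = 1/f₁ − 1/d_o1 = 1/(21.7) − 1/(92.0) = 0.03521, so d_i1 = 28.40 cm.
The intermediate image is 28.40 cm to the right of lens 1, which lies 3.200 cm to the right of lens 2 — a virtual object — so d_o2 = −3.200 cm.
Lens 2: 1/d_i2 = 1/f₂ − 1/d_o2 = 1/(27.0) − 1/(-3.200) = 0.3495, so d_i2 = 2.86 cm.
The final image is real, 2.86 cm to the right of lens 2 (overall magnification ≈ -0.28).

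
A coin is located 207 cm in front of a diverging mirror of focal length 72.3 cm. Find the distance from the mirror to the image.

For a diverging mirror, f = -72.3 cm.
Mirror equation: 1/s_i = 1/f − 1/s_o = 1/(-72.30) − 1/(207) = -0.01383 − 0.004831 = -0.01866, so s_i = -53.6 cm.
The image is virtual, upright and reduced, behind the mirror.

53.6 cm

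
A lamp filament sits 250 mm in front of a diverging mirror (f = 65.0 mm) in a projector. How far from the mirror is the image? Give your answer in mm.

51.6 mm

For a diverging mirror, f = -65.0 mm.
Mirror equation: 1/s_i = 1/f − 1/s_o = 1/(-65.00) − 1/(250) = -0.01538 − 0.004000 = -0.01938, so s_i = -51.6 mm.
The image is virtual, upright and reduced, behind the mirror.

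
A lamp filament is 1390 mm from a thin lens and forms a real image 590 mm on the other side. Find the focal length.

f = 414 mm (converging)

Real image ⇒ d_i = +590 mm.
1/f = 1/d_o + 1/d_i = 1/(1390) + 1/(590) = 0.002414, so f = 414 mm.
Since f is positive, the thin lens is converging.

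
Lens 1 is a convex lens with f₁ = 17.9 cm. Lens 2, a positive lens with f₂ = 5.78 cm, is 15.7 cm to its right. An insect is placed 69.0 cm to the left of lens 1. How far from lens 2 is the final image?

Lens 1: 1/d_i1 = 1/f₁ − 1/d_o1 = 1/(17.9) − 1/(69.0) = 0.04137, so d_i1 = 24.17 cm.
The intermediate image is 24.17 cm to the right of lens 1, which lies 8.470 cm to the right of lens 2 — a virtual object — so d_o2 = −8.470 cm.
Lens 2: 1/d_i2 = 1/f₂ − 1/d_o2 = 1/(5.78) − 1/(-8.470) = 0.2911, so d_i2 = 3.44 cm.
The final image is real, 3.44 cm to the right of lens 2 (overall magnification ≈ -0.14).

3.44 cm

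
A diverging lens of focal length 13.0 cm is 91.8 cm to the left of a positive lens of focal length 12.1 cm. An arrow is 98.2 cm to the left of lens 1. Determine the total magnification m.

f₁ = −13.0 cm (diverging).
Lens 1: 1/d_i1 = 1/(-13.0) − 1/(98.2) = -0.08711, so d_i1 = -11.48 cm; m₁ = −d_i1/d_o1 = +0.1169.
d_o2 = 91.8 − (-11.48) = 103.3 cm.
Lens 2: 1/d_i2 = 1/(12.1) − 1/(103.3) = 0.07296, so d_i2 = 13.71 cm; m₂ = −d_i2/d_o2 = -0.1327.
m = m₁·m₂ = (+0.1169)(-0.1327) = -0.0155.

m = -0.0155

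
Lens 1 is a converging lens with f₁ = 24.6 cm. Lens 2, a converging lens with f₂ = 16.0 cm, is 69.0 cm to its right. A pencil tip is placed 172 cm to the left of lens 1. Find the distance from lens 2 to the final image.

26.5 cm

Lens 1: 1/d_i1 = 1/f₁ − 1/d_o1 = 1/(24.6) − 1/(172) = 0.03484, so d_i1 = 28.71 cm.
The intermediate image is 28.71 cm to the right of lens 1, which is 69.0 − (28.71) = 40.29 cm to the left of lens 2, so d_o2 = +40.29 cm.
Lens 2: 1/d_i2 = 1/f₂ − 1/d_o2 = 1/(16.0) − 1/(40.29) = 0.03768, so d_i2 = 26.5 cm.
The final image is real, 26.5 cm to the right of lens 2 (overall magnification ≈ 0.11).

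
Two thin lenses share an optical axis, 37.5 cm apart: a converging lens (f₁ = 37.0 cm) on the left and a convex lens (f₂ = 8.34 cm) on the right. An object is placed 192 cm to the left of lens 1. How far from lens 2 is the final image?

Lens 1: 1/d_i1 = 1/f₁ − 1/d_o1 = 1/(37.0) − 1/(192) = 0.02182, so d_i1 = 45.83 cm.
The intermediate image is 45.83 cm to the right of lens 1, which lies 8.330 cm to the right of lens 2 — a virtual object — so d_o2 = −8.330 cm.
Lens 2: 1/d_i2 = 1/f₂ − 1/d_o2 = 1/(8.34) − 1/(-8.330) = 0.2400, so d_i2 = 4.17 cm.
The final image is real, 4.17 cm to the right of lens 2 (overall magnification ≈ -0.12).

4.17 cm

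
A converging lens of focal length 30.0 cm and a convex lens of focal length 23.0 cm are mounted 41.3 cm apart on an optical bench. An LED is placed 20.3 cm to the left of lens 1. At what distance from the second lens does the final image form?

29.5 cm

Lens 1: 1/d_i1 = 1/f₁ − 1/d_o1 = 1/(30.0) − 1/(20.3) = -0.01593, so d_i1 = -62.78 cm.
The intermediate image is 62.78 cm to the left of lens 1 (virtual), which is 41.3 − (-62.78) = 104.1 cm to the left of lens 2, so d_o2 = +104.1 cm.
Lens 2: 1/d_i2 = 1/f₂ − 1/d_o2 = 1/(23.0) − 1/(104.1) = 0.03387, so d_i2 = 29.5 cm.
The final image is real, 29.5 cm to the right of lens 2 (overall magnification ≈ -0.88).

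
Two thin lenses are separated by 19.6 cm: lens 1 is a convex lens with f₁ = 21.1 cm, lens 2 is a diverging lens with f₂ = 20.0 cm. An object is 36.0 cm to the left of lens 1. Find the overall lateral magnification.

m = +2.49

Lens 1: 1/d_i1 = 1/(21.1) − 1/(36.0) = 0.01962, so d_i1 = 50.98 cm; m₁ = −d_i1/d_o1 = -1.416.
d_o2 = 19.6 − (50.98) = -31.38 cm (virtual object).
f₂ = −20.0 cm (diverging).
Lens 2: 1/d_i2 = 1/(-20.0) − 1/(-31.38) = -0.01813, so d_i2 = -55.15 cm; m₂ = −d_i2/d_o2 = -1.757.
m = m₁·m₂ = (-1.416)(-1.757) = +2.49.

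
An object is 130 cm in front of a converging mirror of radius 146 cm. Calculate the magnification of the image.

f = R/2 = 146/2 = 73.00 cm.
1/d_i = 1/f − 1/d_o = 1/(73.00) − 1/(130) = 0.006006, so d_i = 166.5 cm.
m = −d_i/d_o = −(166.5)/(130) = -1.28.
The image is real, inverted and enlarged, in front of the mirror.

m = -1.28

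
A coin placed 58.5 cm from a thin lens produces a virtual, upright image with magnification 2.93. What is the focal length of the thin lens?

m = −d_i/d_o ⇒ d_i = −m·d_o = −(+2.93)·(58.5) = -171.4 cm.
1/f = 1/d_o + 1/d_i = 1/(58.5) + 1/(-171.4) = 0.01126, so f = 88.8 cm.
Since f is positive, the thin lens is converging.

f = 88.8 cm (converging)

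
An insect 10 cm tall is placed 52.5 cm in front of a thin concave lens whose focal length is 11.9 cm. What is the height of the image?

For a concave lens, f = -11.9 cm.
1/d_i = 1/f − 1/d_o = 1/(-11.90) − 1/(52.5) = -0.1031, so d_i = -9.701 cm.
m = −d_i/d_o = +0.1848.
|h_i| = |m|·h_o = 0.1848 × 10 = 1.85 cm. The image is virtual, upright and reduced, on the same side as the object.

1.85 cm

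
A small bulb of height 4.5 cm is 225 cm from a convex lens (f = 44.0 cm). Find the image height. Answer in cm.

1/d_i = 1/f − 1/d_o = 1/(44.00) − 1/(225) = 0.01828, so d_i = 54.70 cm.
m = −d_i/d_o = -0.2431.
|h_i| = |m|·h_o = 0.2431 × 4.5 = 1.09 cm. The image is real, inverted and reduced, on the far side of the lens.

1.09 cm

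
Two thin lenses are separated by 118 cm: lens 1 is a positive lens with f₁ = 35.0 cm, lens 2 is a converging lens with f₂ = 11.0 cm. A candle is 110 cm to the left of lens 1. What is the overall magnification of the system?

m = +0.0922

Lens 1: 1/d_i1 = 1/(35.0) − 1/(110) = 0.01948, so d_i1 = 51.33 cm; m₁ = −d_i1/d_o1 = -0.4666.
d_o2 = 118 − (51.33) = 66.67 cm.
Lens 2: 1/d_i2 = 1/(11.0) − 1/(66.67) = 0.07591, so d_i2 = 13.17 cm; m₂ = −d_i2/d_o2 = -0.1976.
m = m₁·m₂ = (-0.4666)(-0.1976) = +0.0922.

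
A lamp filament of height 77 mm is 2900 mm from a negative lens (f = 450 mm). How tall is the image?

For a negative lens, f = -450 mm.
1/d_i = 1/f − 1/d_o = 1/(-450.0) − 1/(2900) = -0.002567, so d_i = -389.6 mm.
m = −d_i/d_o = +0.1343.
|h_i| = |m|·h_o = 0.1343 × 77 = 10.3 mm. The image is virtual, upright and reduced, on the same side as the object.

10.3 mm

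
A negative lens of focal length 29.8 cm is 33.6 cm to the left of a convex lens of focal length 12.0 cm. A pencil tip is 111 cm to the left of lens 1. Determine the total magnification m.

m = -0.0563

f₁ = −29.8 cm (diverging).
Lens 1: 1/d_i1 = 1/(-29.8) − 1/(111) = -0.04257, so d_i1 = -23.49 cm; m₁ = −d_i1/d_o1 = +0.2116.
d_o2 = 33.6 − (-23.49) = 57.09 cm.
Lens 2: 1/d_i2 = 1/(12.0) − 1/(57.09) = 0.06582, so d_i2 = 15.19 cm; m₂ = −d_i2/d_o2 = -0.2661.
m = m₁·m₂ = (+0.2116)(-0.2661) = -0.0563.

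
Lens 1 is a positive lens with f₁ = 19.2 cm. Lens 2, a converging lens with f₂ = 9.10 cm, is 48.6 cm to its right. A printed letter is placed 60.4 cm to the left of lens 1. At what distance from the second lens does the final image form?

16.4 cm

Lens 1: 1/d_i1 = 1/f₁ − 1/d_o1 = 1/(19.2) − 1/(60.4) = 0.03553, so d_i1 = 28.15 cm.
The intermediate image is 28.15 cm to the right of lens 1, which is 48.6 − (28.15) = 20.45 cm to the left of lens 2, so d_o2 = +20.45 cm.
Lens 2: 1/d_i2 = 1/f₂ − 1/d_o2 = 1/(9.10) − 1/(20.45) = 0.06099, so d_i2 = 16.4 cm.
The final image is real, 16.4 cm to the right of lens 2 (overall magnification ≈ 0.37).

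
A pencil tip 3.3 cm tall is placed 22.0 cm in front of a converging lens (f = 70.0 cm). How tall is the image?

4.81 cm

1/d_i = 1/f − 1/d_o = 1/(70.00) − 1/(22.0) = -0.03117, so d_i = -32.08 cm.
m = −d_i/d_o = +1.458.
|h_i| = |m|·h_o = 1.458 × 3.3 = 4.81 cm. The image is virtual, upright and enlarged, on the same side as the object.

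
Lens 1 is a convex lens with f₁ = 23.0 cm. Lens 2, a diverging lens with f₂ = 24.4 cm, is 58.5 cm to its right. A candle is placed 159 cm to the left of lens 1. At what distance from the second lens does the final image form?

Lens 1: 1/d_i1 = 1/f₁ − 1/d_o1 = 1/(23.0) − 1/(159) = 0.03719, so d_i1 = 26.89 cm.
The intermediate image is 26.89 cm to the right of lens 1, which is 58.5 − (26.89) = 31.61 cm to the left of lens 2, so d_o2 = +31.61 cm.
Lens 2 is diverging, so f₂ = −24.4 cm.
Lens 2: 1/d_i2 = 1/f₂ − 1/d_o2 = 1/(-24.4) − 1/(31.61) = -0.07262, so d_i2 = -13.8 cm.
The final image is virtual, 13.8 cm to the left of lens 2 (overall magnification ≈ -0.074).

13.8 cm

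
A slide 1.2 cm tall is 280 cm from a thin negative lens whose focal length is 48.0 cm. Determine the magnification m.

m = +0.146

For a negative lens, f = -48.0 cm.
1/d_i = 1/f − 1/d_o = 1/(-48.00) − 1/(280) = -0.02440, so d_i = -40.98 cm.
m = −d_i/d_o = −(-40.98)/(280) = +0.146.
The image is virtual, upright and reduced, on the same side as the object.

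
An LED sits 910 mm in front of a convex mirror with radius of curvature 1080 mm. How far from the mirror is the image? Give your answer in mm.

339 mm

f = R/2 = 1080/2 = 540.0 mm; for a convex mirror, f = -540.0 mm.
Mirror equation: 1/s_i = 1/f − 1/s_o = 1/(-540.0) − 1/(910) = -0.001852 − 0.001099 = -0.002951, so s_i = -339 mm.
The image is virtual, upright and reduced, behind the mirror.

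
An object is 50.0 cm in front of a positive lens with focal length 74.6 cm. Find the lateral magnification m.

1/d_i = 1/f − 1/d_o = 1/(74.60) − 1/(50.0) = -0.006595, so d_i = -151.6 cm.
m = −d_i/d_o = −(-151.6)/(50.0) = +3.03.
The image is virtual, upright and enlarged, on the same side as the object.

m = +3.03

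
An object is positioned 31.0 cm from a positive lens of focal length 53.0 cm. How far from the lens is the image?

Lens equation: 1/d_i = 1/f − 1/d_o = 1/(53.00) − 1/(31.0) = 0.01887 − 0.03226 = -0.01339, so d_i = -74.7 cm.
The image is virtual, upright and enlarged, on the same side as the object.

74.7 cm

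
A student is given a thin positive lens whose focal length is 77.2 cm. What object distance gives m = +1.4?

m = −d_i/d_o ⇒ d_i = −m·d_o.
1/f = 1/d_o + 1/d_i = 1/d_o − 1/(m·d_o) = (1 − 1/m)/d_o, so d_o = f(1 − 1/m) = (77.20)(1 − 1/(+1.4)) = 22.1 cm.

22.1 cm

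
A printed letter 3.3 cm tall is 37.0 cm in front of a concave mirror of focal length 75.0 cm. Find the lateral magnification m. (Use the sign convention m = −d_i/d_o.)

m = +1.97

1/d_i = 1/f − 1/d_o = 1/(75.00) − 1/(37.0) = -0.01369, so d_i = -73.03 cm.
m = −d_i/d_o = −(-73.03)/(37.0) = +1.97.
The image is virtual, upright and enlarged, behind the mirror.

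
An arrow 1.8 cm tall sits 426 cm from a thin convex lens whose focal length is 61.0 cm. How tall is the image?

1/d_i = 1/f − 1/d_o = 1/(61.00) − 1/(426) = 0.01405, so d_i = 71.19 cm.
m = −d_i/d_o = -0.1671.
|h_i| = |m|·h_o = 0.1671 × 1.8 = 0.301 cm. The image is real, inverted and reduced, on the far side of the lens.

0.301 cm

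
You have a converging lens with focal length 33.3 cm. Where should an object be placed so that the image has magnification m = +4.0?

m = −d_i/d_o ⇒ d_i = −m·d_o.
1/f = 1/d_o + 1/d_i = 1/d_o − 1/(m·d_o) = (1 − 1/m)/d_o, so d_o = f(1 − 1/m) = (33.30)(1 − 1/(+4.0)) = 25.0 cm.

25.0 cm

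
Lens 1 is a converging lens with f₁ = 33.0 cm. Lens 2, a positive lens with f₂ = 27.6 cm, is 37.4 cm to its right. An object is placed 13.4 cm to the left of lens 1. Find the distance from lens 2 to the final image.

51.1 cm

Lens 1: 1/d_i1 = 1/f₁ − 1/d_o1 = 1/(33.0) − 1/(13.4) = -0.04432, so d_i1 = -22.56 cm.
The intermediate image is 22.56 cm to the left of lens 1 (virtual), which is 37.4 − (-22.56) = 59.96 cm to the left of lens 2, so d_o2 = +59.96 cm.
Lens 2: 1/d_i2 = 1/f₂ − 1/d_o2 = 1/(27.6) − 1/(59.96) = 0.01955, so d_i2 = 51.1 cm.
The final image is real, 51.1 cm to the right of lens 2 (overall magnification ≈ -1.4).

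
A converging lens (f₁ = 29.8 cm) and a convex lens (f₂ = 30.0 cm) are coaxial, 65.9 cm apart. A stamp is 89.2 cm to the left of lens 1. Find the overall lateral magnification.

m = -1.70

Lens 1: 1/d_i1 = 1/(29.8) − 1/(89.2) = 0.02235, so d_i1 = 44.75 cm; m₁ = −d_i1/d_o1 = -0.5017.
d_o2 = 65.9 − (44.75) = 21.15 cm.
Lens 2: 1/d_i2 = 1/(30.0) − 1/(21.15) = -0.01395, so d_i2 = -71.69 cm; m₂ = −d_i2/d_o2 = +3.390.
m = m₁·m₂ = (-0.5017)(+3.390) = -1.70.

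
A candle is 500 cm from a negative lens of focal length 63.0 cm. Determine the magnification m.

For a negative lens, f = -63.0 cm.
1/d_i = 1/f − 1/d_o = 1/(-63.00) − 1/(500) = -0.01787, so d_i = -55.95 cm.
m = −d_i/d_o = −(-55.95)/(500) = +0.112.
The image is virtual, upright and reduced, on the same side as the object.

m = +0.112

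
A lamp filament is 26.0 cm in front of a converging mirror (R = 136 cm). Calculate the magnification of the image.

m = +1.62

f = R/2 = 136/2 = 68.00 cm.
1/d_i = 1/f − 1/d_o = 1/(68.00) − 1/(26.0) = -0.02376, so d_i = -42.10 cm.
m = −d_i/d_o = −(-42.10)/(26.0) = +1.62.
The image is virtual, upright and enlarged, behind the mirror.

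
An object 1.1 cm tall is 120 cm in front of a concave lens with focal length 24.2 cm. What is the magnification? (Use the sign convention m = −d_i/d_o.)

For a concave lens, f = -24.2 cm.
1/d_i = 1/f − 1/d_o = 1/(-24.20) − 1/(120) = -0.04966, so d_i = -20.14 cm.
m = −d_i/d_o = −(-20.14)/(120) = +0.168.
The image is virtual, upright and reduced, on the same side as the object.

m = +0.168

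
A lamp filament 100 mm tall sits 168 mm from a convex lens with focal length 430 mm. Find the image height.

1/d_i = 1/f − 1/d_o = 1/(430.0) − 1/(168) = -0.003627, so d_i = -275.7 mm.
m = −d_i/d_o = +1.641.
|h_i| = |m|·h_o = 1.641 × 100 = 164 mm. The image is virtual, upright and enlarged, on the same side as the object.

164 mm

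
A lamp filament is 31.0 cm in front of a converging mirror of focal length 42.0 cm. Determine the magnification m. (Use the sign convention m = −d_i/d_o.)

m = +3.82

1/d_i = 1/f − 1/d_o = 1/(42.00) − 1/(31.0) = -0.008449, so d_i = -118.4 cm.
m = −d_i/d_o = −(-118.4)/(31.0) = +3.82.
The image is virtual, upright and enlarged, behind the mirror.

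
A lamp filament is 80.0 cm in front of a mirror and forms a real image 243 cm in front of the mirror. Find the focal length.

f = 60.2 cm (concave)

Real image ⇒ d_i = +243 cm.
1/f = 1/d_o + 1/d_i = 1/(80.0) + 1/(243) = 0.01662, so f = 60.2 cm.
Since f is positive, the mirror is concave.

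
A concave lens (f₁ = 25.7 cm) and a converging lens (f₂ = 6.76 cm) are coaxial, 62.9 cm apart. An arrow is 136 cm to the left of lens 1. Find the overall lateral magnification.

m = -0.0138

f₁ = −25.7 cm (diverging).
Lens 1: 1/d_i1 = 1/(-25.7) − 1/(136) = -0.04626, so d_i1 = -21.62 cm; m₁ = −d_i1/d_o1 = +0.1590.
d_o2 = 62.9 − (-21.62) = 84.52 cm.
Lens 2: 1/d_i2 = 1/(6.76) − 1/(84.52) = 0.1361, so d_i2 = 7.348 cm; m₂ = −d_i2/d_o2 = -0.08693.
m = m₁·m₂ = (+0.1590)(-0.08693) = -0.0138.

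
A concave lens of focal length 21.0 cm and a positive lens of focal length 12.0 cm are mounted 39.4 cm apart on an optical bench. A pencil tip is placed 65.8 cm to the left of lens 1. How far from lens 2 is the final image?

15.3 cm

Lens 1 is diverging, so f₁ = −21.0 cm.
Lens 1: 1/d_i1 = 1/f₁ − 1/d_o1 = 1/(-21.0) − 1/(65.8) = -0.06282, so d_i1 = -15.92 cm.
The intermediate image is 15.92 cm to the left of lens 1 (virtual), which is 39.4 − (-15.92) = 55.32 cm to the left of lens 2, so d_o2 = +55.32 cm.
Lens 2: 1/d_i2 = 1/f₂ − 1/d_o2 = 1/(12.0) − 1/(55.32) = 0.06526, so d_i2 = 15.3 cm.
The final image is real, 15.3 cm to the right of lens 2 (overall magnification ≈ -0.067).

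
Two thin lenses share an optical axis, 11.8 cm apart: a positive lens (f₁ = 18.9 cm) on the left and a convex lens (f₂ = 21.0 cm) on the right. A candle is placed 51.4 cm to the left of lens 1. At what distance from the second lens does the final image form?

9.72 cm

Lens 1: 1/d_i1 = 1/f₁ − 1/d_o1 = 1/(18.9) − 1/(51.4) = 0.03345, so d_i1 = 29.89 cm.
The intermediate image is 29.89 cm to the right of lens 1, which lies 18.09 cm to the right of lens 2 — a virtual object — so d_o2 = −18.09 cm.
Lens 2: 1/d_i2 = 1/f₂ − 1/d_o2 = 1/(21.0) − 1/(-18.09) = 0.1029, so d_i2 = 9.72 cm.
The final image is real, 9.72 cm to the right of lens 2 (overall magnification ≈ -0.31).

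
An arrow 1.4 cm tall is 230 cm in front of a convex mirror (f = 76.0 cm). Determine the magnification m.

For a convex mirror, f = -76.0 cm.
1/d_i = 1/f − 1/d_o = 1/(-76.00) − 1/(230) = -0.01751, so d_i = -57.12 cm.
m = −d_i/d_o = −(-57.12)/(230) = +0.248.
The image is virtual, upright and reduced, behind the mirror.

m = +0.248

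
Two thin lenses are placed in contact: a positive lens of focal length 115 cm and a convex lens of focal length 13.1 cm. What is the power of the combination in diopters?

P₁ = 1/f₁ = 1/(1.15 m) = +0.8696 D; P₂ = 1/f₂ = 1/(0.131 m) = +7.634 D.
For thin lenses in contact, P = P₁ + P₂ = (+0.8696) + (+7.634) = +8.50 D.

P = +8.50 D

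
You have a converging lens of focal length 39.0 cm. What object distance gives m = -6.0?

45.5 cm

m = −d_i/d_o ⇒ d_i = −m·d_o.
1/f = 1/d_o + 1/d_i = 1/d_o − 1/(m·d_o) = (1 − 1/m)/d_o, so d_o = f(1 − 1/m) = (39.00)(1 − 1/(-6.0)) = 45.5 cm.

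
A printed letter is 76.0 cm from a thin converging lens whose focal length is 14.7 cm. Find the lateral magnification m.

m = -0.240

1/d_i = 1/f − 1/d_o = 1/(14.70) − 1/(76.0) = 0.05487, so d_i = 18.23 cm.
m = −d_i/d_o = −(18.23)/(76.0) = -0.240.
The image is real, inverted and reduced, on the far side of the lens.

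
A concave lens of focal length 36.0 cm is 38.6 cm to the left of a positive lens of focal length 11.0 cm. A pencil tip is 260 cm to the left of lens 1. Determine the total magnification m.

f₁ = −36.0 cm (diverging).
Lens 1: 1/d_i1 = 1/(-36.0) − 1/(260) = -0.03162, so d_i1 = -31.62 cm; m₁ = −d_i1/d_o1 = +0.1216.
d_o2 = 38.6 − (-31.62) = 70.22 cm.
Lens 2: 1/d_i2 = 1/(11.0) − 1/(70.22) = 0.07667, so d_i2 = 13.04 cm; m₂ = −d_i2/d_o2 = -0.1857.
m = m₁·m₂ = (+0.1216)(-0.1857) = -0.0226.

m = -0.0226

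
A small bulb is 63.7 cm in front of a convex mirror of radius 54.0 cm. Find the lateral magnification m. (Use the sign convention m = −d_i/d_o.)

f = R/2 = 54.0/2 = 27.00 cm; for a convex mirror, f = -27.00 cm.
1/d_i = 1/f − 1/d_o = 1/(-27.00) − 1/(63.7) = -0.05274, so d_i = -18.96 cm.
m = −d_i/d_o = −(-18.96)/(63.7) = +0.298.
The image is virtual, upright and reduced, behind the mirror.

m = +0.298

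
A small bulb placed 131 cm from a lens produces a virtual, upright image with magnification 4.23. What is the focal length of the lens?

m = −d_i/d_o ⇒ d_i = −m·d_o = −(+4.23)·(131) = -554.1 cm.
1/f = 1/d_o + 1/d_i = 1/(131) + 1/(-554.1) = 0.005829, so f = 172 cm.
Since f is positive, the lens is converging.

f = 172 cm (converging)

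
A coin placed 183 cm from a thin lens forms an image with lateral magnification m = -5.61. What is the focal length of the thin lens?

f = 155 cm (converging)

m = −d_i/d_o ⇒ d_i = −m·d_o = −(-5.61)·(183) = 1027 cm.
1/f = 1/d_o + 1/d_i = 1/(183) + 1/(1027) = 0.006438, so f = 155 cm.
Since f is positive, the thin lens is converging.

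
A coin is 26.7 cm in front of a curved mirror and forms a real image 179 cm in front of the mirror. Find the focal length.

Real image ⇒ d_i = +179 cm.
1/f = 1/d_o + 1/d_i = 1/(26.7) + 1/(179) = 0.04304, so f = 23.2 cm.
Since f is positive, the curved mirror is concave.

f = 23.2 cm (concave)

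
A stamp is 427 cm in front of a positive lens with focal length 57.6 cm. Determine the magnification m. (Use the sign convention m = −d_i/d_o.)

1/d_i = 1/f − 1/d_o = 1/(57.60) − 1/(427) = 0.01502, so d_i = 66.58 cm.
m = −d_i/d_o = −(66.58)/(427) = -0.156.
The image is real, inverted and reduced, on the far side of the lens.

m = -0.156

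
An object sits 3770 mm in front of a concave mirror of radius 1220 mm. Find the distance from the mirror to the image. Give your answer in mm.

f = R/2 = 1220/2 = 610.0 mm.
Mirror equation: 1/q = 1/f − 1/p = 1/(610.0) − 1/(3770) = 0.001639 − 0.0002653 = 0.001374, so q = 728 mm.
The image is real, inverted and reduced, in front of the mirror.

728 mm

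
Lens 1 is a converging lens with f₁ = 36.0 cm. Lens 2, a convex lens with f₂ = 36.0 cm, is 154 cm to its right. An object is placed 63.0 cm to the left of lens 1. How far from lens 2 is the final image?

74.1 cm

Lens 1: 1/d_i1 = 1/f₁ − 1/d_o1 = 1/(36.0) − 1/(63.0) = 0.01190, so d_i1 = 84.00 cm.
The intermediate image is 84.00 cm to the right of lens 1, which is 154 − (84.00) = 70.00 cm to the left of lens 2, so d_o2 = +70.00 cm.
Lens 2: 1/d_i2 = 1/f₂ − 1/d_o2 = 1/(36.0) − 1/(70.00) = 0.01349, so d_i2 = 74.1 cm.
The final image is real, 74.1 cm to the right of lens 2 (overall magnification ≈ 1.4).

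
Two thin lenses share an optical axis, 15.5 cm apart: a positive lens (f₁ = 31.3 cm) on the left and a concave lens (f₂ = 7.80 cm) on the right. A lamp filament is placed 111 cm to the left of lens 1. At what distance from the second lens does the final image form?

10.8 cm

Lens 1: 1/d_i1 = 1/f₁ − 1/d_o1 = 1/(31.3) − 1/(111) = 0.02294, so d_i1 = 43.59 cm.
The intermediate image is 43.59 cm to the right of lens 1, which lies 28.09 cm to the right of lens 2 — a virtual object — so d_o2 = −28.09 cm.
Lens 2 is diverging, so f₂ = −7.80 cm.
Lens 2: 1/d_i2 = 1/f₂ − 1/d_o2 = 1/(-7.80) − 1/(-28.09) = -0.09261, so d_i2 = -10.8 cm.
The final image is virtual, 10.8 cm to the left of lens 2 (overall magnification ≈ 0.15).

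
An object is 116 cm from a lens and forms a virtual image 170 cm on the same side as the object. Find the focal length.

Virtual image ⇒ d_i = −170 cm.
1/f = 1/d_o + 1/d_i = 1/(116) + 1/(-170) = 0.002738, so f = 365 cm.
Since f is positive, the lens is converging.

f = 365 cm (converging)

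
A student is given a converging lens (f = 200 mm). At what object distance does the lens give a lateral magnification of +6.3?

168 mm

m = −d_i/d_o ⇒ d_i = −m·d_o.
1/f = 1/d_o + 1/d_i = 1/d_o − 1/(m·d_o) = (1 − 1/m)/d_o, so d_o = f(1 − 1/m) = (200.0)(1 − 1/(+6.3)) = 168 mm.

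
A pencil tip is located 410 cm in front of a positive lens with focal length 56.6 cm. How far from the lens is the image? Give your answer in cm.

65.7 cm

Lens equation: 1/s_i = 1/f − 1/s_o = 1/(56.60) − 1/(410) = 0.01767 − 0.002439 = 0.01523, so s_i = 65.7 cm.
The image is real, inverted and reduced, on the far side of the lens.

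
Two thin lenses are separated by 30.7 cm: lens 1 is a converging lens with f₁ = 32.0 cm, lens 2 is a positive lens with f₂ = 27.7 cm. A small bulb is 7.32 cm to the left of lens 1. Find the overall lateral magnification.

m = -2.88

Lens 1: 1/d_i1 = 1/(32.0) − 1/(7.32) = -0.1054, so d_i1 = -9.491 cm; m₁ = −d_i1/d_o1 = +1.297.
d_o2 = 30.7 − (-9.491) = 40.19 cm.
Lens 2: 1/d_i2 = 1/(27.7) − 1/(40.19) = 0.01122, so d_i2 = 89.13 cm; m₂ = −d_i2/d_o2 = -2.218.
m = m₁·m₂ = (+1.297)(-2.218) = -2.88.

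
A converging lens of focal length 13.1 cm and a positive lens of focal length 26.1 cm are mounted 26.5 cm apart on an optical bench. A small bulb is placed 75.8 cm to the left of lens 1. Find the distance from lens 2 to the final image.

18.0 cm

Lens 1: 1/d_i1 = 1/f₁ − 1/d_o1 = 1/(13.1) − 1/(75.8) = 0.06314, so d_i1 = 15.84 cm.
The intermediate image is 15.84 cm to the right of lens 1, which is 26.5 − (15.84) = 10.66 cm to the left of lens 2, so d_o2 = +10.66 cm.
Lens 2: 1/d_i2 = 1/f₂ − 1/d_o2 = 1/(26.1) − 1/(10.66) = -0.05549, so d_i2 = -18.0 cm.
The final image is virtual, 18.0 cm to the left of lens 2 (overall magnification ≈ -0.35).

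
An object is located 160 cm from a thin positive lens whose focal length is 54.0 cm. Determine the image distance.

81.5 cm

Lens equation: 1/s_i = 1/f − 1/s_o = 1/(54.00) − 1/(160) = 0.01852 − 0.006250 = 0.01227, so s_i = 81.5 cm.
The image is real, inverted and reduced, on the far side of the lens.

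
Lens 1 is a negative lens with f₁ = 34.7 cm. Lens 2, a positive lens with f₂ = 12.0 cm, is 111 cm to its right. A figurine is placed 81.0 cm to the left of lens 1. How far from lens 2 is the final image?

Lens 1 is diverging, so f₁ = −34.7 cm.
Lens 1: 1/d_i1 = 1/f₁ − 1/d_o1 = 1/(-34.7) − 1/(81.0) = -0.04116, so d_i1 = -24.29 cm.
The intermediate image is 24.29 cm to the left of lens 1 (virtual), which is 111 − (-24.29) = 135.3 cm to the left of lens 2, so d_o2 = +135.3 cm.
Lens 2: 1/d_i2 = 1/f₂ − 1/d_o2 = 1/(12.0) − 1/(135.3) = 0.07594, so d_i2 = 13.2 cm.
The final image is real, 13.2 cm to the right of lens 2 (overall magnification ≈ -0.029).

13.2 cm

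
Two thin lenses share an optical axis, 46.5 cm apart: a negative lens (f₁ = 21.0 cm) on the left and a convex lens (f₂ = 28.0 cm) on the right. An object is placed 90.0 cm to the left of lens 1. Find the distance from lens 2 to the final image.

50.1 cm

Lens 1 is diverging, so f₁ = −21.0 cm.
Lens 1: 1/d_i1 = 1/f₁ − 1/d_o1 = 1/(-21.0) − 1/(90.0) = -0.05873, so d_i1 = -17.03 cm.
The intermediate image is 17.03 cm to the left of lens 1 (virtual), which is 46.5 − (-17.03) = 63.53 cm to the left of lens 2, so d_o2 = +63.53 cm.
Lens 2: 1/d_i2 = 1/f₂ − 1/d_o2 = 1/(28.0) − 1/(63.53) = 0.01997, so d_i2 = 50.1 cm.
The final image is real, 50.1 cm to the right of lens 2 (overall magnification ≈ -0.15).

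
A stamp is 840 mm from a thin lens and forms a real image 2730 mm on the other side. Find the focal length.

Real image ⇒ d_i = +2730 mm.
1/f = 1/d_o + 1/d_i = 1/(840) + 1/(2730) = 0.001557, so f = 642 mm.
Since f is positive, the thin lens is converging.

f = 642 mm (converging)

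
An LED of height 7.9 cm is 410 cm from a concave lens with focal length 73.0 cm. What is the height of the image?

For a concave lens, f = -73.0 cm.
1/d_i = 1/f − 1/d_o = 1/(-73.00) − 1/(410) = -0.01614, so d_i = -61.97 cm.
m = −d_i/d_o = +0.1511.
|h_i| = |m|·h_o = 0.1511 × 7.9 = 1.19 cm. The image is virtual, upright and reduced, on the same side as the object.

1.19 cm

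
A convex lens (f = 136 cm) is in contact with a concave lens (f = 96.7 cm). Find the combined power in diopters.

P₁ = 1/f₁ = 1/(1.36 m) = +0.7353 D; P₂ = 1/f₂ = 1/(-0.967 m) = -1.034 D.
For thin lenses in contact, P = P₁ + P₂ = (+0.7353) + (-1.034) = -0.299 D.

P = -0.299 D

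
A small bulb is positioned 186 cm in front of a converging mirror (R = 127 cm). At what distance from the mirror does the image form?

96.4 cm

f = R/2 = 127/2 = 63.50 cm.
Mirror equation: 1/d_i = 1/f − 1/d_o = 1/(63.50) − 1/(186) = 0.01575 − 0.005376 = 0.01037, so d_i = 96.4 cm.
The image is real, inverted and reduced, in front of the mirror.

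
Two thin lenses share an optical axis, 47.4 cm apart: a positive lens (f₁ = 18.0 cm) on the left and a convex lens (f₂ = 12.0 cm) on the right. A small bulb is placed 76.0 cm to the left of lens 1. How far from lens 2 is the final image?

Lens 1: 1/d_i1 = 1/f₁ − 1/d_o1 = 1/(18.0) − 1/(76.0) = 0.04240, so d_i1 = 23.59 cm.
The intermediate image is 23.59 cm to the right of lens 1, which is 47.4 − (23.59) = 23.81 cm to the left of lens 2, so d_o2 = +23.81 cm.
Lens 2: 1/d_i2 = 1/f₂ − 1/d_o2 = 1/(12.0) − 1/(23.81) = 0.04133, so d_i2 = 24.2 cm.
The final image is real, 24.2 cm to the right of lens 2 (overall magnification ≈ 0.32).

24.2 cm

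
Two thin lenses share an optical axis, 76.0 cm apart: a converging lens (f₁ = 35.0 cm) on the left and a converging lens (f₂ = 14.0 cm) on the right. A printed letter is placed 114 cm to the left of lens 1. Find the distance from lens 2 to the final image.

Lens 1: 1/d_i1 = 1/f₁ − 1/d_o1 = 1/(35.0) − 1/(114) = 0.01980, so d_i1 = 50.51 cm.
The intermediate image is 50.51 cm to the right of lens 1, which is 76.0 − (50.51) = 25.49 cm to the left of lens 2, so d_o2 = +25.49 cm.
Lens 2: 1/d_i2 = 1/f₂ − 1/d_o2 = 1/(14.0) − 1/(25.49) = 0.03220, so d_i2 = 31.1 cm.
The final image is real, 31.1 cm to the right of lens 2 (overall magnification ≈ 0.54).

31.1 cm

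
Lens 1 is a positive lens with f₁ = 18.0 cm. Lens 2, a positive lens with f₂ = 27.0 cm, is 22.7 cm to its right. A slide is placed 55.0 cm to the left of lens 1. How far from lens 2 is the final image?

Lens 1: 1/d_i1 = 1/f₁ − 1/d_o1 = 1/(18.0) − 1/(55.0) = 0.03737, so d_i1 = 26.76 cm.
The intermediate image is 26.76 cm to the right of lens 1, which lies 4.060 cm to the right of lens 2 — a virtual object — so d_o2 = −4.060 cm.
Lens 2: 1/d_i2 = 1/f₂ − 1/d_o2 = 1/(27.0) − 1/(-4.060) = 0.2833, so d_i2 = 3.53 cm.
The final image is real, 3.53 cm to the right of lens 2 (overall magnification ≈ -0.42).

3.53 cm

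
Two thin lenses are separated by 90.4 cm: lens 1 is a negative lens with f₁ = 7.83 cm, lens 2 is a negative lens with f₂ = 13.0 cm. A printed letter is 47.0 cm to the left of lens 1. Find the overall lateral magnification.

m = +0.0169

f₁ = −7.83 cm (diverging).
Lens 1: 1/d_i1 = 1/(-7.83) − 1/(47.0) = -0.1490, so d_i1 = -6.712 cm; m₁ = −d_i1/d_o1 = +0.1428.
d_o2 = 90.4 − (-6.712) = 97.11 cm.
f₂ = −13.0 cm (diverging).
Lens 2: 1/d_i2 = 1/(-13.0) − 1/(97.11) = -0.08722, so d_i2 = -11.47 cm; m₂ = −d_i2/d_o2 = +0.1181.
m = m₁·m₂ = (+0.1428)(+0.1181) = +0.0169.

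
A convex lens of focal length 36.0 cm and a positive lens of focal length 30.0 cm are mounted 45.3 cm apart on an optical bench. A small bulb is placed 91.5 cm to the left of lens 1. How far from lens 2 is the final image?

Lens 1: 1/d_i1 = 1/f₁ − 1/d_o1 = 1/(36.0) − 1/(91.5) = 0.01685, so d_i1 = 59.35 cm.
The intermediate image is 59.35 cm to the right of lens 1, which lies 14.05 cm to the right of lens 2 — a virtual object — so d_o2 = −14.05 cm.
Lens 2: 1/d_i2 = 1/f₂ − 1/d_o2 = 1/(30.0) − 1/(-14.05) = 0.1045, so d_i2 = 9.57 cm.
The final image is real, 9.57 cm to the right of lens 2 (overall magnification ≈ -0.44).

9.57 cm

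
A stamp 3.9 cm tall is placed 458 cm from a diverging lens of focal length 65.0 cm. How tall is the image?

0.485 cm

For a diverging lens, f = -65.0 cm.
1/d_i = 1/f − 1/d_o = 1/(-65.00) − 1/(458) = -0.01757, so d_i = -56.92 cm.
m = −d_i/d_o = +0.1243.
|h_i| = |m|·h_o = 0.1243 × 3.9 = 0.485 cm. The image is virtual, upright and reduced, on the same side as the object.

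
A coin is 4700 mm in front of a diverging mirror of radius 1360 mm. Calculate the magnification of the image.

m = +0.126

f = R/2 = 1360/2 = 680.0 mm; for a diverging mirror, f = -680.0 mm.
1/d_i = 1/f − 1/d_o = 1/(-680.0) − 1/(4700) = -0.001683, so d_i = -594.1 mm.
m = −d_i/d_o = −(-594.1)/(4700) = +0.126.
The image is virtual, upright and reduced, behind the mirror.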